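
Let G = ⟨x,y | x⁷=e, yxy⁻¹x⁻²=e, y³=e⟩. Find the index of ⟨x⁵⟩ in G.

First find ord(x⁵) by computing successive powers:
  (x⁵)¹ = x⁵, (x⁵)² = x³, (x⁵)³ = x, (x⁵)⁴ = x⁶, (x⁵)⁵ = x⁴, (x⁵)⁶ = x², (x⁵)⁷ = e.
So |⟨x⁵⟩| = ord(x⁵) = 7. With |G| = 21, by Lagrange [G : ⟨x⁵⟩] = 21/7 = 3.

Answer: 3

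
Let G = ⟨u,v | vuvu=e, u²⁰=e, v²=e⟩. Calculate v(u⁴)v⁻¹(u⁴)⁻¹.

[v, (u⁴)] = v·(u⁴)·v⁻¹·(u⁴)⁻¹.
  v · (u⁴) = u¹⁶v
  (u¹⁶v) · v = u¹⁶
  (u¹⁶) · (u¹⁶) = u¹²

Answer: u¹²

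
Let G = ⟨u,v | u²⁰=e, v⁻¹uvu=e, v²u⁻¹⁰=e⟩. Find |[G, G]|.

G' = [G, G] is generated by all commutators. The generator-pair commutators are: [u, v] = u².
The subgroup they normally generate is {e, u², u⁴, u⁶, u⁸, u¹⁰, u¹², u¹⁴, u¹⁶, u¹⁸}, of order 10.
Check: |G/G'| = 40/10 = 4 is the order of the abelianisation.

Answer: 10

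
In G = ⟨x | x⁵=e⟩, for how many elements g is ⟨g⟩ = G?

G is cyclic of order 5. An element generates G iff its order is 5, and a cyclic group of order 5 has exactly φ(5) = 4 such elements.

Answer: 4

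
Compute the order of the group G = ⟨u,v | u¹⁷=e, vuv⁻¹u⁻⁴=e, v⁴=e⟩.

Enumerate words in the generators, reducing via the relations: the distinct elements are
  {e, u, v, uv, u², u³, u⁴, u⁵, u⁶, u⁷, u⁸, u⁹, v², v³, uv², uv³, u²v, u³v, u¹², u¹³, u¹¹, u¹⁰, u¹⁴, u¹⁵, u¹⁶, u⁴v, u⁵v, u⁶v, u⁷v, u⁸v, u⁹v, u²v², u²v³, u³v², u³v³, u¹²v, u¹³v, u¹¹v, u¹⁰v, u¹⁴v, u¹⁵v, u¹⁶v, u⁴v², u⁴v³, u⁵v², u⁵v³, u⁶v², u⁶v³, u⁷v², u⁷v³, u⁸v², u⁸v³, u⁹v², u⁹v³, u¹²v², u¹²v³, u¹³v², u¹³v³, u¹¹v², u¹¹v³, u¹⁰v², u¹⁰v³, u¹⁴v², u¹⁴v³, u¹⁵v², u¹⁵v³, u¹⁶v², u¹⁶v³}.
No further products give new elements, so |G| = 68.

Answer: 68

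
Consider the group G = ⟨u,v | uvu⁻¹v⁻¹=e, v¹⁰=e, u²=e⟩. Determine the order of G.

Enumerate words in the generators, reducing via the relations: the distinct elements are
  {e, u, v, uv, v², v³, v⁴, v⁵, v⁶, v⁷, v⁸, v⁹, uv², uv³, uv⁴, uv⁵, uv⁶, uv⁷, uv⁸, uv⁹}.
No further products give new elements, so |G| = 20.

Answer: 20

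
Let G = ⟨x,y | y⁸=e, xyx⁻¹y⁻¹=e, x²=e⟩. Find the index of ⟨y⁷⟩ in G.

First find ord(y⁷) by computing successive powers:
  (y⁷)¹ = y⁷, (y⁷)² = y⁶, (y⁷)³ = y⁵, (y⁷)⁴ = y⁴, (y⁷)⁵ = y³, (y⁷)⁶ = y², (y⁷)⁷ = y, (y⁷)⁸ = e.
So |⟨y⁷⟩| = ord(y⁷) = 8. With |G| = 16, by Lagrange [G : ⟨y⁷⟩] = 16/8 = 2.

Answer: 2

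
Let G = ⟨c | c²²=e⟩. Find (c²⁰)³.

Compute successive powers of (c²⁰), reducing at each step:
  (c²⁰)²: (c²⁰) · c²⁰ = c¹⁸
  (c²⁰)³: (c¹⁸) · c²⁰ = c¹⁶

Answer: c¹⁶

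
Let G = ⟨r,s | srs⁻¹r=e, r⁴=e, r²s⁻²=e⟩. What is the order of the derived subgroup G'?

G' = [G, G] is generated by all commutators. The generator-pair commutators are: [r, s] = r².
The subgroup they normally generate is {e, r²}, of order 2.
Check: |G/G'| = 8/2 = 4 is the order of the abelianisation.

Answer: 2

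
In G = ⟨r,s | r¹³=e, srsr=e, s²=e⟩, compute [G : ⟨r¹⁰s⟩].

First find ord(r¹⁰s) by computing successive powers:
  (r¹⁰s)¹ = r¹⁰s, (r¹⁰s)² = e.
So |⟨r¹⁰s⟩| = ord(r¹⁰s) = 2. With |G| = 26, by Lagrange [G : ⟨r¹⁰s⟩] = 26/2 = 13.

Answer: 13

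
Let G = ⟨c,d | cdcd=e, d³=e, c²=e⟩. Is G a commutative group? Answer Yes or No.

c·d = cd but d·c = cd², so c·d ≠ d·c and G is not abelian.

Answer: No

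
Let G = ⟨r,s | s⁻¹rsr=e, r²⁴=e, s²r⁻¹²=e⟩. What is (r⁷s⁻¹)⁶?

Compute successive powers of (r⁷s⁻¹), reducing at each step:
  (r⁷s⁻¹)²: (r⁷s⁻¹) · r⁷ = s⁻¹;   (s⁻¹) · s⁻¹ = r¹²
  (r⁷s⁻¹)³: (r¹²) · r⁷ = r¹⁹;   (r¹⁹) · s⁻¹ = r⁷s
  (r⁷s⁻¹)⁴: (r⁷s) · r⁷ = s;   s · s⁻¹ = e
  (r⁷s⁻¹)⁵: e · r⁷ = r⁷;   (r⁷) · s⁻¹ = r⁷s⁻¹
  (r⁷s⁻¹)⁶: (r⁷s⁻¹) · r⁷ = s⁻¹;   (s⁻¹) · s⁻¹ = r¹²

Answer: r¹²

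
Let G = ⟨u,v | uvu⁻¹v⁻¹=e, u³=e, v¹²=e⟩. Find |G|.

Enumerate words in the generators, reducing via the relations: the distinct elements are
  {e, u, v, uv, u², v², v³, v⁴, v⁵, v⁶, v⁷, v⁸, v⁹, uv², uv³, uv⁴, uv⁵, uv⁶, uv⁷, uv⁸, uv⁹, u²v, v¹¹, v¹⁰, uv¹¹, uv¹⁰, u²v², u²v³, u²v⁴, u²v⁵, u²v⁶, u²v⁷, u²v⁸, u²v⁹, u²v¹¹, u²v¹⁰}.
No further products give new elements, so |G| = 36.

Answer: 36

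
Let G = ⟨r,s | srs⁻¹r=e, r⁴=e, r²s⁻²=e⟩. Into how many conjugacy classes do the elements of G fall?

The conjugacy classes (representative and size) are:
  [e] (size 1), [r³] (size 2), [r²] (size 1), [s⁻¹] (size 2), [rs] (size 2).
Class equation: 1 + 2 + 1 + 2 + 2 = 8 = |G|. So G has 5 conjugacy classes.

Answer: 5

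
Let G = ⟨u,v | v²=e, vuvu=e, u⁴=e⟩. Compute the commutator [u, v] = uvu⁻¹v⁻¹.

[u, v] = u·v·u⁻¹·v⁻¹.
  u · v = uv
  (uv) · (u³) = u²v
  (u²v) · v = u²

Answer: u²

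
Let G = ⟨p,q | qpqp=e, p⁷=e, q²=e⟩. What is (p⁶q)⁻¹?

The order of (p⁶q) is 2 (smallest k with (p⁶q)ᵏ = e), so (p⁶q)⁻¹ = (p⁶q)¹ = p⁶q.
Check: (p⁶q) · (p⁶q) → (p⁶q) · p⁶ = q;   q · q = e, giving e as required.

Answer: p⁶q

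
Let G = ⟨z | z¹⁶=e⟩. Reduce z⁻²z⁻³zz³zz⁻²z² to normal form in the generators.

Multiply left to right, reducing at each step:
  (z¹⁴) · z⁻³ = z¹¹
  (z¹¹) · z = z¹²
  (z¹²) · z³ = z¹⁵
  (z¹⁵) · z = e
  e · z⁻² = z¹⁴
  (z¹⁴) · z² = e

Answer: e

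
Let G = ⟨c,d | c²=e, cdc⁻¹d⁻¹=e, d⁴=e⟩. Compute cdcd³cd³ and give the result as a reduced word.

Multiply left to right, reducing at each step:
  c · d = cd
  (cd) · c = d
  d · d³ = e
  e · c = c
  c · d³ = cd³

Answer: cd³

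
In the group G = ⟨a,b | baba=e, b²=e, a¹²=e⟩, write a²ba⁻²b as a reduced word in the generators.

Multiply left to right, reducing at each step:
  (a²) · b = a²b
  (a²b) · a⁻² = a⁴b
  (a⁴b) · b = a⁴

Answer: a⁴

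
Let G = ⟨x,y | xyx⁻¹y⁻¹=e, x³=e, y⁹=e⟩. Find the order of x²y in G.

Compute successive powers until reaching e:
  (x²y)¹ = x²y, (x²y)² = xy², (x²y)³ = y³, (x²y)⁴ = x²y⁴, (x²y)⁵ = xy⁵, (x²y)⁶ = y⁶, (x²y)⁷ = x²y⁷, (x²y)⁸ = xy⁸, (x²y)⁹ = e.
The smallest positive k with (x²y)ᵏ = e is 9.

Answer: 9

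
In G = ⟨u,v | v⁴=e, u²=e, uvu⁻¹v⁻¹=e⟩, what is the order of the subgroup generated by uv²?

|⟨uv²⟩| equals the order of uv². Compute successive powers until reaching e:
  (uv²)¹ = uv², (uv²)² = e.
The smallest positive k with (uv²)ᵏ = e is 2, so |⟨uv²⟩| = 2.

Answer: 2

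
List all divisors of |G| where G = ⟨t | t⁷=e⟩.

|G| = 7 = 7. By Lagrange's theorem the order of any subgroup divides 7; the divisors of 7 are 1, 7.

Answer: 1, 7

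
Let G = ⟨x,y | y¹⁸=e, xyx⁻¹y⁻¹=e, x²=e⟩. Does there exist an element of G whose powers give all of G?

|G| = 36, but the maximum element order in G is 18 < 36. No single element generates all of G, so G is not cyclic.

Answer: No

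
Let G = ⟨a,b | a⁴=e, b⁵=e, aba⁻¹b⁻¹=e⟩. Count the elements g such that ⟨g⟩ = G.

G is cyclic of order 20. An element generates G iff its order is 20, and a cyclic group of order 20 has exactly φ(20) = 8 such elements.

Answer: 8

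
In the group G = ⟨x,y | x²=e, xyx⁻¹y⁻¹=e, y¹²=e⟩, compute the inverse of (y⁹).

The order of (y⁹) is 4 (smallest k with (y⁹)ᵏ = e), so (y⁹)⁻¹ = (y⁹)³ = y³.
Check: (y⁹) · (y³) → (y⁹) · y³ = e, giving e as required.

Answer: y³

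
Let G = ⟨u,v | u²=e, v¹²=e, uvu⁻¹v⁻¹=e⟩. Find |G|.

Enumerate words in the generators, reducing via the relations: the distinct elements are
  {e, u, v, uv, v², v³, v⁴, v⁵, v⁶, v⁷, v⁸, v⁹, uv², uv³, uv⁴, uv⁵, uv⁶, uv⁷, uv⁸, uv⁹, v¹¹, v¹⁰, uv¹¹, uv¹⁰}.
No further products give new elements, so |G| = 24.

Answer: 24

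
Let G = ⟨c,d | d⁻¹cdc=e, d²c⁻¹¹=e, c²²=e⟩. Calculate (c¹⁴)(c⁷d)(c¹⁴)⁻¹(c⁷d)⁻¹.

[(c¹⁴), (c⁷d)] = (c¹⁴)·(c⁷d)·(c¹⁴)⁻¹·(c⁷d)⁻¹.
  (c¹⁴) · (c⁷d) = c¹⁰d⁻¹
  (c¹⁰d⁻¹) · (c⁸) = c²d⁻¹
  (c²d⁻¹) · (c⁷d⁻¹) = c⁶

Answer: c⁶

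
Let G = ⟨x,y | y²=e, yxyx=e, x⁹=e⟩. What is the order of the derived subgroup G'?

G' = [G, G] is generated by all commutators. The generator-pair commutators are: [x, y] = x².
The subgroup they normally generate is {e, x, x², x³, x⁴, x⁵, x⁶, x⁷, x⁸}, of order 9.
Check: |G/G'| = 18/9 = 2 is the order of the abelianisation.

Answer: 9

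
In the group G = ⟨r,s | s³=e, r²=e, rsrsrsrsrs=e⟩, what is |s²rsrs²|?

Compute successive powers until reaching e:
  (s²rsrs²)¹ = s²rsrs², (s²rsrs²)² = srs, (s²rsrs²)³ = s²rs², (s²rsrs²)⁴ = srs²rs, (s²rsrs²)⁵ = e.
The smallest positive k with (s²rsrs²)ᵏ = e is 5.

Answer: 5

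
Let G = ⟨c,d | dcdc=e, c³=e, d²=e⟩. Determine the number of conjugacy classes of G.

The conjugacy classes (representative and size) are:
  [e] (size 1), [c] (size 2), [cd] (size 3).
Class equation: 1 + 2 + 3 = 6 = |G|. So G has 3 conjugacy classes.

Answer: 3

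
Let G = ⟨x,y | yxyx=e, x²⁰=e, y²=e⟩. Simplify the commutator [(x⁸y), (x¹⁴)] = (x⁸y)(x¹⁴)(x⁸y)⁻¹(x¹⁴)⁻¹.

[(x⁸y), (x¹⁴)] = (x⁸y)·(x¹⁴)·(x⁸y)⁻¹·(x¹⁴)⁻¹.
  (x⁸y) · (x¹⁴) = x¹⁴y
  (x¹⁴y) · (x⁸y) = x⁶
  (x⁶) · (x⁶) = x¹²

Answer: x¹²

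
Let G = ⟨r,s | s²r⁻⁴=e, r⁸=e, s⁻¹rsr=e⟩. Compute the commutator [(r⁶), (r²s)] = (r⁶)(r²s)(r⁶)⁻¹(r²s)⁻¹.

[(r⁶), (r²s)] = (r⁶)·(r²s)·(r⁶)⁻¹·(r²s)⁻¹.
  (r⁶) · (r²s) = s
  s · (r²) = r²s⁻¹
  (r²s⁻¹) · (r²s⁻¹) = r⁴

Answer: r⁴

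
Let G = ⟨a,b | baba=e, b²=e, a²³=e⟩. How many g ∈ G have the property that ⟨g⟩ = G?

⟨g⟩ = G would require ord(g) = |G| = 46, but the maximum element order in G is 23 < 46. So G is not cyclic and no single element generates it: the count is 0.

Answer: 0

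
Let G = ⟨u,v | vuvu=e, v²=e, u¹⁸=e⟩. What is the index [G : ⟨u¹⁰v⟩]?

First find ord(u¹⁰v) by computing successive powers:
  (u¹⁰v)¹ = u¹⁰v, (u¹⁰v)² = e.
So |⟨u¹⁰v⟩| = ord(u¹⁰v) = 2. With |G| = 36, by Lagrange [G : ⟨u¹⁰v⟩] = 36/2 = 18.

Answer: 18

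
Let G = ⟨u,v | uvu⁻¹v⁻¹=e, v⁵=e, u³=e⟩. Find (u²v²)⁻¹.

The order of (u²v²) is 15 (smallest k with (u²v²)ᵏ = e), so (u²v²)⁻¹ = (u²v²)¹⁴ = uv³.
Check: (u²v²) · (uv³) → (u²v²) · u = v²;   (v²) · v³ = e, giving e as required.

Answer: uv³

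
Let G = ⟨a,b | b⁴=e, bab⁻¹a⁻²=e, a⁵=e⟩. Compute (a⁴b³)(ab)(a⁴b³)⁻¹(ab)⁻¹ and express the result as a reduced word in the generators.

[(a⁴b³), (ab)] = (a⁴b³)·(ab)·(a⁴b³)⁻¹·(ab)⁻¹.
  (a⁴b³) · (ab) = a²
  (a²) · (a²b) = a⁴b
  (a⁴b) · (a²b³) = a³

Answer: a³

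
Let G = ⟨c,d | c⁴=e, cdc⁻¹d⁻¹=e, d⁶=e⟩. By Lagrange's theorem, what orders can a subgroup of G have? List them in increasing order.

|G| = 24 = 2³ · 3. By Lagrange's theorem the order of any subgroup divides 24; the divisors of 24 are 1, 2, 3, 4, 6, 8, 12, 24.

Answer: 1, 2, 3, 4, 6, 8, 12, 24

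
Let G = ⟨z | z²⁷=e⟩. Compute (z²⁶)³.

Compute successive powers of (z²⁶), reducing at each step:
  (z²⁶)²: (z²⁶) · z²⁶ = z²⁵
  (z²⁶)³: (z²⁵) · z²⁶ = z²⁴

Answer: z²⁴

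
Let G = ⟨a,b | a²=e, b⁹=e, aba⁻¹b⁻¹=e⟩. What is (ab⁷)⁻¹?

The order of (ab⁷) is 18 (smallest k with (ab⁷)ᵏ = e), so (ab⁷)⁻¹ = (ab⁷)¹⁷ = ab².
Check: (ab⁷) · (ab²) → (ab⁷) · a = b⁷;   (b⁷) · b² = e, giving e as required.

Answer: ab²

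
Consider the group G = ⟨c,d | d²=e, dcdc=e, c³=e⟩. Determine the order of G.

Enumerate words in the generators, reducing via the relations: the distinct elements are
  {c, d, e, cd, c², c²d}.
No further products give new elements, so |G| = 6.

Answer: 6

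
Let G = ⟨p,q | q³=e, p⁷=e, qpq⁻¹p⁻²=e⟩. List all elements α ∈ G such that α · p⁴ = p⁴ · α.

⟨p⁴⟩ ⊆ C_G(p⁴) since powers of p⁴ commute with p⁴; so |C_G(p⁴)| ≥ |⟨p⁴⟩| = 7.
By orbit–stabilizer, |C_G(p⁴)| = |G| / |conj. class of p⁴| = 21 / 3 = 7.
The 7 elements commuting with p⁴ are {e, p, p², p³, p⁴, p⁵, p⁶}.

Answer: {e, p, p², p³, p⁴, p⁵, p⁶}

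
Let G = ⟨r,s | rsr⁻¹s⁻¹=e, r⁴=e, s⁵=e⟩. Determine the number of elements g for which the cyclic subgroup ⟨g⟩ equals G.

G is cyclic of order 20. An element generates G iff its order is 20, and a cyclic group of order 20 has exactly φ(20) = 8 such elements.

Answer: 8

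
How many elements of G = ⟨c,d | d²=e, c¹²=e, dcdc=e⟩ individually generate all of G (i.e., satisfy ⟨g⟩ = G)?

⟨g⟩ = G would require ord(g) = |G| = 24, but the maximum element order in G is 12 < 24. So G is not cyclic and no single element generates it: the count is 0.

Answer: 0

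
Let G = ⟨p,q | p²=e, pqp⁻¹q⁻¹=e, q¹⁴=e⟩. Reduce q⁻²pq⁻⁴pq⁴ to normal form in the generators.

Multiply left to right, reducing at each step:
  (q¹²) · p = pq¹²
  (pq¹²) · q⁻⁴ = pq⁸
  (pq⁸) · p = q⁸
  (q⁸) · q⁴ = q¹²

Answer: q¹²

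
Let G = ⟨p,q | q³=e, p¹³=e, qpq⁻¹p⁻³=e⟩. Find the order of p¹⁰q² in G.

Compute successive powers until reaching e:
  (p¹⁰q²)¹ = p¹⁰q², (p¹⁰q²)² = p⁹q, (p¹⁰q²)³ = e.
The smallest positive k with (p¹⁰q²)ᵏ = e is 3.

Answer: 3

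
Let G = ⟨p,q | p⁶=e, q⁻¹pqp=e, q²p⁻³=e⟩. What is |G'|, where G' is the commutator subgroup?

G' = [G, G] is generated by all commutators. The generator-pair commutators are: [p, q] = p².
The subgroup they normally generate is {e, p², p⁴}, of order 3.
Check: |G/G'| = 12/3 = 4 is the order of the abelianisation.

Answer: 3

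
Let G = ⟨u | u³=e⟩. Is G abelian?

G has a single generator, so G is cyclic and hence abelian.

Answer: Yes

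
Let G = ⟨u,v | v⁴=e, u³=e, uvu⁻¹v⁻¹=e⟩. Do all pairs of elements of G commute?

Each pair of generators commutes: u·v = uv = v·u. Since the generators pairwise commute, every element of G commutes with every other, so G is abelian.

Answer: Yes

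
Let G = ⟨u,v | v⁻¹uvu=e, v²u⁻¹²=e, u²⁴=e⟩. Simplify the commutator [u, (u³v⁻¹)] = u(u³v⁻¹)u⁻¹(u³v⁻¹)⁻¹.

[u, (u³v⁻¹)] = u·(u³v⁻¹)·u⁻¹·(u³v⁻¹)⁻¹.
  u · (u³v⁻¹) = u⁴v⁻¹
  (u⁴v⁻¹) · (u²³) = u⁵v⁻¹
  (u⁵v⁻¹) · (u³v) = u²

Answer: u²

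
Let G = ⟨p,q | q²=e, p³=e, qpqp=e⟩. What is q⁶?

Compute successive powers of q, reducing at each step:
  q²: q · q = e
  q³: e · q = q
  q⁴: q · q = e
  q⁵: e · q = q
  q⁶: q · q = e

Answer: e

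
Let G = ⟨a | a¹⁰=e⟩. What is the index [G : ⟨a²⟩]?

First find ord(a²) by computing successive powers:
  (a²)¹ = a², (a²)² = a⁴, (a²)³ = a⁶, (a²)⁴ = a⁸, (a²)⁵ = e.
So |⟨a²⟩| = ord(a²) = 5. With |G| = 10, by Lagrange [G : ⟨a²⟩] = 10/5 = 2.

Answer: 2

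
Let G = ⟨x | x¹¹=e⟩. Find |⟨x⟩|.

|⟨x⟩| equals the order of x. Compute successive powers until reaching e:
  x¹ = x, x² = x², x³ = x³, x⁴ = x⁴, x⁵ = x⁵, x⁶ = x⁶, x⁷ = x⁷, x⁸ = x⁸, x⁹ = x⁹, x¹⁰ = x¹⁰, x¹¹ = e.
The smallest positive k with xᵏ = e is 11, so |⟨x⟩| = 11.

Answer: 11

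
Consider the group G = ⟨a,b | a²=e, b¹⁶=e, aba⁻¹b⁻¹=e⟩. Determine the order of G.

Enumerate words in the generators, reducing via the relations: the distinct elements are
  {a, b, e, ab, b², b³, b⁴, b⁵, b⁶, b⁷, b⁸, b⁹, ab², ab³, ab⁴, ab⁵, ab⁶, ab⁷, ab⁸, ab⁹, b¹², b¹³, b¹¹, b¹⁰, b¹⁴, b¹⁵, ab¹², ab¹³, ab¹¹, ab¹⁰, ab¹⁴, ab¹⁵}.
No further products give new elements, so |G| = 32.

Answer: 32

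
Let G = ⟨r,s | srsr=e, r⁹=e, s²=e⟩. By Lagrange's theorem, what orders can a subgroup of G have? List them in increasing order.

|G| = 18 = 2 · 3². By Lagrange's theorem the order of any subgroup divides 18; the divisors of 18 are 1, 2, 3, 6, 9, 18.

Answer: 1, 2, 3, 6, 9, 18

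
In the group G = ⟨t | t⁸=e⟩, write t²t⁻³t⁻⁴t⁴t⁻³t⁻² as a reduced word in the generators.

Multiply left to right, reducing at each step:
  (t²) · t⁻³ = t⁷
  (t⁷) · t⁻⁴ = t³
  (t³) · t⁴ = t⁷
  (t⁷) · t⁻³ = t⁴
  (t⁴) · t⁻² = t²

Answer: t²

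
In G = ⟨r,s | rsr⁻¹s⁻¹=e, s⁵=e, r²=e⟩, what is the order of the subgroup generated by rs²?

|⟨rs²⟩| equals the order of rs². Compute successive powers until reaching e:
  (rs²)¹ = rs², (rs²)² = s⁴, (rs²)³ = rs, (rs²)⁴ = s³, (rs²)⁵ = r, (rs²)⁶ = s², (rs²)⁷ = rs⁴, (rs²)⁸ = s, (rs²)⁹ = rs³, (rs²)¹⁰ = e.
The smallest positive k with (rs²)ᵏ = e is 10, so |⟨rs²⟩| = 10.

Answer: 10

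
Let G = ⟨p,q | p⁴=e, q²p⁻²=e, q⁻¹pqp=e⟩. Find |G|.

Enumerate words in the generators, reducing via the relations: the distinct elements are
  {e, p, q, pq, p², p³, q⁻¹, pq⁻¹}.
No further products give new elements, so |G| = 8.

Answer: 8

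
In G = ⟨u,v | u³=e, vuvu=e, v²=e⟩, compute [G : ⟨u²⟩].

First find ord(u²) by computing successive powers:
  (u²)¹ = u², (u²)² = u, (u²)³ = e.
So |⟨u²⟩| = ord(u²) = 3. With |G| = 6, by Lagrange [G : ⟨u²⟩] = 6/3 = 2.

Answer: 2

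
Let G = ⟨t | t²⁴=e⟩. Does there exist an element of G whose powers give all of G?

|G| = 24. The element t has order 24 (its powers give 24 distinct elements), so ⟨t⟩ = G and G is cyclic.

Answer: Yes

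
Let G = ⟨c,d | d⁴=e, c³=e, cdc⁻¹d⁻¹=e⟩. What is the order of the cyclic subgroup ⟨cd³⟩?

|⟨cd³⟩| equals the order of cd³. Compute successive powers until reaching e:
  (cd³)¹ = cd³, (cd³)² = c²d², (cd³)³ = d, (cd³)⁴ = c, (cd³)⁵ = c²d³, (cd³)⁶ = d², (cd³)⁷ = cd, (cd³)⁸ = c², (cd³)⁹ = d³, (cd³)¹⁰ = cd², (cd³)¹¹ = c²d, (cd³)¹² = e.
The smallest positive k with (cd³)ᵏ = e is 12, so |⟨cd³⟩| = 12.

Answer: 12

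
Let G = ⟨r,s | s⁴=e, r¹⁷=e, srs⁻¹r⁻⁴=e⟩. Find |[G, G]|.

G' = [G, G] is generated by all commutators. The generator-pair commutators are: [r, s] = r¹⁴.
The subgroup they normally generate is {e, r, r², r³, r⁴, r⁵, r⁶, r⁷, r⁸, r⁹, r¹⁰, r¹¹, r¹², r¹³, r¹⁴, r¹⁵, r¹⁶}, of order 17.
Check: |G/G'| = 68/17 = 4 is the order of the abelianisation.

Answer: 17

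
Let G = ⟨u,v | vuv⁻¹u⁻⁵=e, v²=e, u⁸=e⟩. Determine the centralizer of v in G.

⟨v⟩ ⊆ C_G(v) since powers of v commute with v; so |C_G(v)| ≥ |⟨v⟩| = 2.
By orbit–stabilizer, |C_G(v)| = |G| / |conj. class of v| = 16 / 2 = 8.
The 8 elements commuting with v are {e, u², u⁴, u⁶, v, u⁶v, u²v, u⁴v}.

Answer: {e, u², u⁴, u⁶, v, u⁶v, u²v, u⁴v}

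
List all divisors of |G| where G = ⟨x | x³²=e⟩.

|G| = 32 = 2⁵. By Lagrange's theorem the order of any subgroup divides 32; the divisors of 32 are 1, 2, 4, 8, 16, 32.

Answer: 1, 2, 4, 8, 16, 32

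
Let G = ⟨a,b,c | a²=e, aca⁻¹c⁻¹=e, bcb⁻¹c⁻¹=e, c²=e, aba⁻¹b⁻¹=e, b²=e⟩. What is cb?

Compute c · b by multiplying left to right and reducing via the relations at each step:
  c · b = bc

Answer: bc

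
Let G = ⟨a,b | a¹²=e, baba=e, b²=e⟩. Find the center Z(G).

An element z ∈ Z(G) iff z commutes with every generator.
For example a⁶ is central: (a⁶)·a = a⁷ = a·(a⁶); (a⁶)·b = a⁶b = b·(a⁶).
Whereas a ∉ Z(G) since a·b = ab ≠ a¹¹b = b·a.
Checking each of the 24 elements this way gives Z(G) = {e, a⁶}, of order 2.

Answer: {e, a⁶}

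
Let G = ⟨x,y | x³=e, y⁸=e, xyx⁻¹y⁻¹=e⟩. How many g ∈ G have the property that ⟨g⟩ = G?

G is cyclic of order 24. An element generates G iff its order is 24, and a cyclic group of order 24 has exactly φ(24) = 8 such elements.

Answer: 8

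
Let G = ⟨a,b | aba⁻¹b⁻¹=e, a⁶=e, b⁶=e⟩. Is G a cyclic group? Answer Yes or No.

|G| = 36, but the maximum element order in G is 6 < 36. No single element generates all of G, so G is not cyclic.

Answer: No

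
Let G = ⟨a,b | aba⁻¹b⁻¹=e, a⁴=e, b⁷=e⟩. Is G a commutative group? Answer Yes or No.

Each pair of generators commutes: a·b = ab = b·a. Since the generators pairwise commute, every element of G commutes with every other, so G is abelian.

Answer: Yes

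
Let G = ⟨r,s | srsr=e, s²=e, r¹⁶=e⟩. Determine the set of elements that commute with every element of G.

An element z ∈ Z(G) iff z commutes with every generator.
For example r⁸ is central: (r⁸)·r = r⁹ = r·(r⁸); (r⁸)·s = r⁸s = s·(r⁸).
Whereas r ∉ Z(G) since r·s = rs ≠ r¹⁵s = s·r.
Checking each of the 32 elements this way gives Z(G) = {e, r⁸}, of order 2.

Answer: {e, r⁸}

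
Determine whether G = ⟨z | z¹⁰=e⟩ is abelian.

G has a single generator, so G is cyclic and hence abelian.

Answer: Yes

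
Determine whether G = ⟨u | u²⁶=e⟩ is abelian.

G has a single generator, so G is cyclic and hence abelian.

Answer: Yes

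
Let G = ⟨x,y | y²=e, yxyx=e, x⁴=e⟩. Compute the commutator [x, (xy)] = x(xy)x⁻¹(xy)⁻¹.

[x, (xy)] = x·(xy)·x⁻¹·(xy)⁻¹.
  x · (xy) = x²y
  (x²y) · (x³) = x³y
  (x³y) · (xy) = x²

Answer: x²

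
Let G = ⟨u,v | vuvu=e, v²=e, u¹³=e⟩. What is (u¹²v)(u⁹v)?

Compute (u¹²v) · (u⁹v) by multiplying left to right and reducing via the relations at each step:
  (u¹²v) · u⁹ = u³v
  (u³v) · v = u³

Answer: u³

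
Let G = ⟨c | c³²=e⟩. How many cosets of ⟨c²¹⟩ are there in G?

First find ord(c²¹) by computing successive powers:
  (c²¹)¹ = c²¹, (c²¹)² = c¹⁰, (c²¹)³ = c³¹, (c²¹)⁴ = c²⁰, (c²¹)⁵ = c⁹, (c²¹)⁶ = c³⁰, (c²¹)⁷ = c¹⁹, (c²¹)⁸ = c⁸, (c²¹)⁹ = c²⁹, (c²¹)¹⁰ = c¹⁸, (c²¹)¹¹ = c⁷, (c²¹)¹² = c²⁸, (c²¹)¹³ = c¹⁷, (c²¹)¹⁴ = c⁶, (c²¹)¹⁵ = c²⁷, (c²¹)¹⁶ = c¹⁶, (c²¹)¹⁷ = c⁵, (c²¹)¹⁸ = c²⁶, (c²¹)¹⁹ = c¹⁵, (c²¹)²⁰ = c⁴, (c²¹)²¹ = c²⁵, (c²¹)²² = c¹⁴, (c²¹)²³ = c³, (c²¹)²⁴ = c²⁴, (c²¹)²⁵ = c¹³, (c²¹)²⁶ = c², (c²¹)²⁷ = c²³, (c²¹)²⁸ = c¹², (c²¹)²⁹ = c, (c²¹)³⁰ = c²², (c²¹)³¹ = c¹¹, (c²¹)³² = e.
So |⟨c²¹⟩| = ord(c²¹) = 32. With |G| = 32, by Lagrange [G : ⟨c²¹⟩] = 32/32 = 1.

Answer: 1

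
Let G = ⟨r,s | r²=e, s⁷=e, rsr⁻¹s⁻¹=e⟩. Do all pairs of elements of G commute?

Each pair of generators commutes: r·s = rs = s·r. Since the generators pairwise commute, every element of G commutes with every other, so G is abelian.

Answer: Yes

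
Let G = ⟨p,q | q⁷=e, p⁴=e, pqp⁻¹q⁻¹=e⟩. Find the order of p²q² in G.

Compute successive powers until reaching e:
  (p²q²)¹ = p²q², (p²q²)² = q⁴, (p²q²)³ = p²q⁶, (p²q²)⁴ = q, (p²q²)⁵ = p²q³, (p²q²)⁶ = q⁵, (p²q²)⁷ = p², (p²q²)⁸ = q², (p²q²)⁹ = p²q⁴, (p²q²)¹⁰ = q⁶, (p²q²)¹¹ = p²q, (p²q²)¹² = q³, (p²q²)¹³ = p²q⁵, (p²q²)¹⁴ = e.
The smallest positive k with (p²q²)ᵏ = e is 14.

Answer: 14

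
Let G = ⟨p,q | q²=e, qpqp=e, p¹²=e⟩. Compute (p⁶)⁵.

Compute successive powers of (p⁶), reducing at each step:
  (p⁶)²: (p⁶) · p⁶ = e
  (p⁶)³: e · p⁶ = p⁶
  (p⁶)⁴: (p⁶) · p⁶ = e
  (p⁶)⁵: e · p⁶ = p⁶

Answer: p⁶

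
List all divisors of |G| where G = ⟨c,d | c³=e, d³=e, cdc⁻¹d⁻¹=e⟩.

|G| = 9 = 3². By Lagrange's theorem the order of any subgroup divides 9; the divisors of 9 are 1, 3, 9.

Answer: 1, 3, 9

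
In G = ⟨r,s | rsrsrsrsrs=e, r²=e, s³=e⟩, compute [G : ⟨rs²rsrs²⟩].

First find ord(rs²rsrs²) by computing successive powers:
  (rs²rsrs²)¹ = rs²rsrs², (rs²rsrs²)² = srs²rsr, (rs²rsrs²)³ = e.
So |⟨rs²rsrs²⟩| = ord(rs²rsrs²) = 3. With |G| = 60, by Lagrange [G : ⟨rs²rsrs²⟩] = 60/3 = 20.

Answer: 20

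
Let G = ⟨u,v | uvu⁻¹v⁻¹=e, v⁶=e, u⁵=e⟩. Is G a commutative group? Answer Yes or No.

Each pair of generators commutes: u·v = uv = v·u. Since the generators pairwise commute, every element of G commutes with every other, so G is abelian.

Answer: Yes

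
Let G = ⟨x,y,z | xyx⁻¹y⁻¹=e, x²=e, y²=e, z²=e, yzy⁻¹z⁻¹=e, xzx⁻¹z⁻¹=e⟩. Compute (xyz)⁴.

Compute successive powers of (xyz), reducing at each step:
  (xyz)²: (xyz) · x = yz;   (yz) · y = z;   z · z = e
  (xyz)³: e · x = x;   x · y = xy;   (xy) · z = xyz
  (xyz)⁴: (xyz) · x = yz;   (yz) · y = z;   z · z = e

Answer: e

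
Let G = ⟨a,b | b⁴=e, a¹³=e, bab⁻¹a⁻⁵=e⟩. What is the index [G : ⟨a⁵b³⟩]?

First find ord(a⁵b³) by computing successive powers:
  (a⁵b³)¹ = a⁵b³, (a⁵b³)² = a⁶b², (a⁵b³)³ = ab, (a⁵b³)⁴ = e.
So |⟨a⁵b³⟩| = ord(a⁵b³) = 4. With |G| = 52, by Lagrange [G : ⟨a⁵b³⟩] = 52/4 = 13.

Answer: 13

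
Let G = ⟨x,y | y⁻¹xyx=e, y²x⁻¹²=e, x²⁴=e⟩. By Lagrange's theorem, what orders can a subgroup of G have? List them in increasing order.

|G| = 48 = 2⁴ · 3. By Lagrange's theorem the order of any subgroup divides 48; the divisors of 48 are 1, 2, 3, 4, 6, 8, 12, 16, 24, 48.

Answer: 1, 2, 3, 4, 6, 8, 12, 16, 24, 48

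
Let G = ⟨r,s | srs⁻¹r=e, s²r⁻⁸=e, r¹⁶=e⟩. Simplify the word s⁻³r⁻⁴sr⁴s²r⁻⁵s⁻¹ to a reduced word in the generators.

Multiply left to right, reducing at each step:
  s · r⁻⁴ = r⁴s
  (r⁴s) · s = r¹²
  (r¹²) · r⁴ = e
  e · s² = r⁸
  (r⁸) · r⁻⁵ = r³
  (r³) · s⁻¹ = r³s⁻¹

Answer: r³s⁻¹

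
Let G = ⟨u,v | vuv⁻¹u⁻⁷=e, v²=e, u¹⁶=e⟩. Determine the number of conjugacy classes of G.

The conjugacy classes (representative and size) are:
  [e] (size 1), [u] (size 2), [u¹⁴] (size 2), [u³] (size 2), [u⁴] (size 2), [u¹⁰] (size 2), [u⁸] (size 1), [u⁹] (size 2), [u¹¹] (size 2), [u¹⁰v] (size 8), [uv] (size 8).
Class equation: 1 + 2 + 2 + 2 + 2 + 2 + 1 + 2 + 2 + 8 + 8 = 32 = |G|. So G has 11 conjugacy classes.

Answer: 11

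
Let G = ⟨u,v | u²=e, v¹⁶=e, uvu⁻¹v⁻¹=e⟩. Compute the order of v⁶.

Compute successive powers until reaching e:
  (v⁶)¹ = v⁶, (v⁶)² = v¹², (v⁶)³ = v², (v⁶)⁴ = v⁸, (v⁶)⁵ = v¹⁴, (v⁶)⁶ = v⁴, (v⁶)⁷ = v¹⁰, (v⁶)⁸ = e.
The smallest positive k with (v⁶)ᵏ = e is 8.

Answer: 8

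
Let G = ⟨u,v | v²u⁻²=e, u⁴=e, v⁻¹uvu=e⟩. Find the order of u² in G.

Compute successive powers until reaching e:
  (u²)¹ = u², (u²)² = e.
The smallest positive k with (u²)ᵏ = e is 2.

Answer: 2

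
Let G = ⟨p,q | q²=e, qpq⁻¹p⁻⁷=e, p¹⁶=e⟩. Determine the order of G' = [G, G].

G' = [G, G] is generated by all commutators. The generator-pair commutators are: [p, q] = p¹⁰.
The subgroup they normally generate is {e, p², p⁴, p⁶, p⁸, p¹⁰, p¹², p¹⁴}, of order 8.
Check: |G/G'| = 32/8 = 4 is the order of the abelianisation.

Answer: 8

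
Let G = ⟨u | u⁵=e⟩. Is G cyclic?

|G| = 5. The element u has order 5 (its powers give 5 distinct elements), so ⟨u⟩ = G and G is cyclic.

Answer: Yes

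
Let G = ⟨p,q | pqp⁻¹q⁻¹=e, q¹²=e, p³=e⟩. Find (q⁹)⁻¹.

The order of (q⁹) is 4 (smallest k with (q⁹)ᵏ = e), so (q⁹)⁻¹ = (q⁹)³ = q³.
Check: (q⁹) · (q³) → (q⁹) · q³ = e, giving e as required.

Answer: q³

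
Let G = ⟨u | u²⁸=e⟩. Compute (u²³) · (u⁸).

Compute (u²³) · (u⁸) by multiplying left to right and reducing via the relations at each step:
  (u²³) · u⁸ = u³

Answer: u³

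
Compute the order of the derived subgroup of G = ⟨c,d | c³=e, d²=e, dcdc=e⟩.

G' = [G, G] is generated by all commutators. The generator-pair commutators are: [c, d] = c².
The subgroup they normally generate is {e, c, c²}, of order 3.
Check: |G/G'| = 6/3 = 2 is the order of the abelianisation.

Answer: 3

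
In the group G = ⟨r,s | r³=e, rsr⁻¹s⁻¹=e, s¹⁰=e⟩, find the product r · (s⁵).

Compute r · (s⁵) by multiplying left to right and reducing via the relations at each step:
  r · s⁵ = rs⁵

Answer: rs⁵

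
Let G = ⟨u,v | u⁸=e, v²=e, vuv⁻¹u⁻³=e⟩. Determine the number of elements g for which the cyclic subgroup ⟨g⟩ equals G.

⟨g⟩ = G would require ord(g) = |G| = 16, but the maximum element order in G is 8 < 16. So G is not cyclic and no single element generates it: the count is 0.

Answer: 0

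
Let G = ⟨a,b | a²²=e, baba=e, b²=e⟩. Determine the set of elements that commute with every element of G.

An element z ∈ Z(G) iff z commutes with every generator.
For example a¹¹ is central: (a¹¹)·a = a¹² = a·(a¹¹); (a¹¹)·b = a¹¹b = b·(a¹¹).
Whereas a ∉ Z(G) since a·b = ab ≠ a²¹b = b·a.
Checking each of the 44 elements this way gives Z(G) = {e, a¹¹}, of order 2.

Answer: {e, a¹¹}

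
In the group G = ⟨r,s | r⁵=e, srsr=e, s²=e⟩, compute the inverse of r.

The order of r is 5 (smallest k with rᵏ = e), so r⁻¹ = r⁴ = r⁴.
Check: r · (r⁴) → r · r⁴ = e, giving e as required.

Answer: r⁴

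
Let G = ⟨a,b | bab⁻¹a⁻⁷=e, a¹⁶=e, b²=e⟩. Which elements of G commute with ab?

⟨ab⟩ ⊆ C_G(ab) since powers of ab commute with ab; so |C_G(ab)| ≥ |⟨ab⟩| = 4.
By orbit–stabilizer, |C_G(ab)| = |G| / |conj. class of ab| = 32 / 8 = 4.
The 4 elements commuting with ab are {e, a⁸, ab, a⁹b}.

Answer: {e, a⁸, ab, a⁹b}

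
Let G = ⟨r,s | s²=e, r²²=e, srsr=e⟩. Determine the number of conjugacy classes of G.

The conjugacy classes (representative and size) are:
  [e] (size 1), [r] (size 2), [r²] (size 2), [r¹⁹] (size 2), [r⁴] (size 2), [r⁵] (size 2), [r⁶] (size 2), [r⁷] (size 2), [r⁸] (size 2), [r¹³] (size 2), [r¹⁰] (size 2), [r¹¹] (size 1), [r⁶s] (size 11), [rs] (size 11).
Class equation: 1 + 2 + 2 + 2 + 2 + 2 + 2 + 2 + 2 + 2 + 2 + 1 + 11 + 11 = 44 = |G|. So G has 14 conjugacy classes.

Answer: 14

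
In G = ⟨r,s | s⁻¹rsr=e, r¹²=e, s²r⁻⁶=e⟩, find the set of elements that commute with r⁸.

⟨r⁸⟩ ⊆ C_G(r⁸) since powers of r⁸ commute with r⁸; so |C_G(r⁸)| ≥ |⟨r⁸⟩| = 3.
By orbit–stabilizer, |C_G(r⁸)| = |G| / |conj. class of r⁸| = 24 / 2 = 12.
The 12 elements commuting with r⁸ are {e, r, r², r³, r⁴, r⁵, r⁶, r⁷, r⁸, r⁹, r¹⁰, r¹¹}.

Answer: {e, r, r², r³, r⁴, r⁵, r⁶, r⁷, r⁸, r⁹, r¹⁰, r¹¹}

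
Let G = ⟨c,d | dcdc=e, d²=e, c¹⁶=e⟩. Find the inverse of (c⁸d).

The order of (c⁸d) is 2 (smallest k with (c⁸d)ᵏ = e), so (c⁸d)⁻¹ = (c⁸d)¹ = c⁸d.
Check: (c⁸d) · (c⁸d) → (c⁸d) · c⁸ = d;   d · d = e, giving e as required.

Answer: c⁸d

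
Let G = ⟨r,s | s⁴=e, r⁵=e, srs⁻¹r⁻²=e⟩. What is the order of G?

Enumerate words in the generators, reducing via the relations: the distinct elements are
  {e, r, s, rs, r², r³, r⁴, s², s³, rs², rs³, r²s, r³s, r⁴s, r²s², r²s³, r³s², r³s³, r⁴s², r⁴s³}.
No further products give new elements, so |G| = 20.

Answer: 20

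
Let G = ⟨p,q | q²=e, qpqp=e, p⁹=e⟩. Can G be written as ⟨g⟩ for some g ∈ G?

Every cyclic group is abelian. But p·q = pq while q·p = p⁸q, so p·q ≠ q·p and G is not abelian. Hence G is not cyclic.

Answer: No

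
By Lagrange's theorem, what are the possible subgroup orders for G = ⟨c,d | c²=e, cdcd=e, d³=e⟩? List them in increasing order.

|G| = 6 = 2 · 3. By Lagrange's theorem the order of any subgroup divides 6; the divisors of 6 are 1, 2, 3, 6.

Answer: 1, 2, 3, 6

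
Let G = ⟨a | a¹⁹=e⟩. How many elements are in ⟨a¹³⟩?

|⟨a¹³⟩| equals the order of a¹³. Compute successive powers until reaching e:
  (a¹³)¹ = a¹³, (a¹³)² = a⁷, (a¹³)³ = a, (a¹³)⁴ = a¹⁴, (a¹³)⁵ = a⁸, (a¹³)⁶ = a², (a¹³)⁷ = a¹⁵, (a¹³)⁸ = a⁹, (a¹³)⁹ = a³, (a¹³)¹⁰ = a¹⁶, (a¹³)¹¹ = a¹⁰, (a¹³)¹² = a⁴, (a¹³)¹³ = a¹⁷, (a¹³)¹⁴ = a¹¹, (a¹³)¹⁵ = a⁵, (a¹³)¹⁶ = a¹⁸, (a¹³)¹⁷ = a¹², (a¹³)¹⁸ = a⁶, (a¹³)¹⁹ = e.
The smallest positive k with (a¹³)ᵏ = e is 19, so |⟨a¹³⟩| = 19.

Answer: 19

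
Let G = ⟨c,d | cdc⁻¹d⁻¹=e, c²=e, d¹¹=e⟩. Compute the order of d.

Compute successive powers until reaching e:
  d¹ = d, d² = d², d³ = d³, d⁴ = d⁴, d⁵ = d⁵, d⁶ = d⁶, d⁷ = d⁷, d⁸ = d⁸, d⁹ = d⁹, d¹⁰ = d¹⁰, d¹¹ = e.
The smallest positive k with dᵏ = e is 11.

Answer: 11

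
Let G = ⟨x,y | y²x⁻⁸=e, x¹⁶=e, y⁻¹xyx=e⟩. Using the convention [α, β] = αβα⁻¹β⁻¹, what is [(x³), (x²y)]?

[(x³), (x²y)] = (x³)·(x²y)·(x³)⁻¹·(x²y)⁻¹.
  (x³) · (x²y) = x⁵y
  (x⁵y) · (x¹³) = y⁻¹
  (y⁻¹) · (x²y⁻¹) = x⁶

Answer: x⁶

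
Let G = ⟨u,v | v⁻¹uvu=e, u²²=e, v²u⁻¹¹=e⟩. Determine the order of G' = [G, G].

G' = [G, G] is generated by all commutators. The generator-pair commutators are: [u, v] = u².
The subgroup they normally generate is {e, u², u⁴, u⁶, u⁸, u¹⁰, u¹², u¹⁴, u¹⁶, u¹⁸, u²⁰}, of order 11.
Check: |G/G'| = 44/11 = 4 is the order of the abelianisation.

Answer: 11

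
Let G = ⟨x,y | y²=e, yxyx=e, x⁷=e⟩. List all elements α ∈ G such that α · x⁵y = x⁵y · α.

⟨x⁵y⟩ ⊆ C_G(x⁵y) since powers of x⁵y commute with x⁵y; so |C_G(x⁵y)| ≥ |⟨x⁵y⟩| = 2.
By orbit–stabilizer, |C_G(x⁵y)| = |G| / |conj. class of x⁵y| = 14 / 7 = 2.
The 2 elements commuting with x⁵y are {e, x⁵y}.

Answer: {e, x⁵y}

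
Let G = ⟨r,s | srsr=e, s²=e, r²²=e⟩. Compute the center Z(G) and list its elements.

An element z ∈ Z(G) iff z commutes with every generator.
For example r¹¹ is central: (r¹¹)·r = r¹² = r·(r¹¹); (r¹¹)·s = r¹¹s = s·(r¹¹).
Whereas r ∉ Z(G) since r·s = rs ≠ r²¹s = s·r.
Checking each of the 44 elements this way gives Z(G) = {e, r¹¹}, of order 2.

Answer: {e, r¹¹}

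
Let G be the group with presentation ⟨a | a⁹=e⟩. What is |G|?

G is generated by a single element, so G is cyclic. The relator gives a⁹ = e and no smaller power is forced to be e, so the 9 powers {a, e, a², a³, a⁴, a⁵, a⁶, a⁷, a⁸} are distinct. Hence |G| = 9.

Answer: 9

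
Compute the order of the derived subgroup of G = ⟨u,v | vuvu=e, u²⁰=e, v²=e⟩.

G' = [G, G] is generated by all commutators. The generator-pair commutators are: [u, v] = u².
The subgroup they normally generate is {e, u², u⁴, u⁶, u⁸, u¹⁰, u¹², u¹⁴, u¹⁶, u¹⁸}, of order 10.
Check: |G/G'| = 40/10 = 4 is the order of the abelianisation.

Answer: 10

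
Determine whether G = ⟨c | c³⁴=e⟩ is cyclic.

|G| = 34. The element c has order 34 (its powers give 34 distinct elements), so ⟨c⟩ = G and G is cyclic.

Answer: Yes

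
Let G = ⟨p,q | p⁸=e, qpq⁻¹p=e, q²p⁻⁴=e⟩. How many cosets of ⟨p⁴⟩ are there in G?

First find ord(p⁴) by computing successive powers:
  (p⁴)¹ = p⁴, (p⁴)² = e.
So |⟨p⁴⟩| = ord(p⁴) = 2. With |G| = 16, by Lagrange [G : ⟨p⁴⟩] = 16/2 = 8.

Answer: 8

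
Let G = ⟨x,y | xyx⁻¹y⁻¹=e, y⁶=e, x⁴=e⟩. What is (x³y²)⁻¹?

The order of (x³y²) is 12 (smallest k with (x³y²)ᵏ = e), so (x³y²)⁻¹ = (x³y²)¹¹ = xy⁴.
Check: (x³y²) · (xy⁴) → (x³y²) · x = y²;   (y²) · y⁴ = e, giving e as required.

Answer: xy⁴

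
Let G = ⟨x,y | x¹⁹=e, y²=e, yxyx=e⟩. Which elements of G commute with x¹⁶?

⟨x¹⁶⟩ ⊆ C_G(x¹⁶) since powers of x¹⁶ commute with x¹⁶; so |C_G(x¹⁶)| ≥ |⟨x¹⁶⟩| = 19.
By orbit–stabilizer, |C_G(x¹⁶)| = |G| / |conj. class of x¹⁶| = 38 / 2 = 19.
The 19 elements commuting with x¹⁶ are {e, x, x², x³, x⁴, x⁵, x⁶, x⁷, x⁸, x⁹, x¹⁰, x¹¹, x¹², x¹³, x¹⁴, x¹⁵, x¹⁶, x¹⁷, x¹⁸}.

Answer: {e, x, x², x³, x⁴, x⁵, x⁶, x⁷, x⁸, x⁹, x¹⁰, x¹¹, x¹², x¹³, x¹⁴, x¹⁵, x¹⁶, x¹⁷, x¹⁸}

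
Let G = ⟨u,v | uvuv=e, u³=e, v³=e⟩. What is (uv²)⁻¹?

The order of (uv²) is 3 (smallest k with (uv²)ᵏ = e), so (uv²)⁻¹ = (uv²)² = vu².
Check: (uv²) · (vu²) → (uv²) · v = u;   u · u² = e, giving e as required.

Answer: vu²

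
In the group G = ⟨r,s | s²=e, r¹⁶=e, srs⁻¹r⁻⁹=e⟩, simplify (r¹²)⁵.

Compute successive powers of (r¹²), reducing at each step:
  (r¹²)²: (r¹²) · r¹² = r⁸
  (r¹²)³: (r⁸) · r¹² = r⁴
  (r¹²)⁴: (r⁴) · r¹² = e
  (r¹²)⁵: e · r¹² = r¹²

Answer: r¹²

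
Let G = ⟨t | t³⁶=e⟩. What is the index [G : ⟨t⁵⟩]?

First find ord(t⁵) by computing successive powers:
  (t⁵)¹ = t⁵, (t⁵)² = t¹⁰, (t⁵)³ = t¹⁵, (t⁵)⁴ = t²⁰, (t⁵)⁵ = t²⁵, (t⁵)⁶ = t³⁰, (t⁵)⁷ = t³⁵, (t⁵)⁸ = t⁴, (t⁵)⁹ = t⁹, (t⁵)¹⁰ = t¹⁴, (t⁵)¹¹ = t¹⁹, (t⁵)¹² = t²⁴, (t⁵)¹³ = t²⁹, (t⁵)¹⁴ = t³⁴, (t⁵)¹⁵ = t³, (t⁵)¹⁶ = t⁸, (t⁵)¹⁷ = t¹³, (t⁵)¹⁸ = t¹⁸, (t⁵)¹⁹ = t²³, (t⁵)²⁰ = t²⁸, (t⁵)²¹ = t³³, (t⁵)²² = t², (t⁵)²³ = t⁷, (t⁵)²⁴ = t¹², (t⁵)²⁵ = t¹⁷, (t⁵)²⁶ = t²², (t⁵)²⁷ = t²⁷, (t⁵)²⁸ = t³², (t⁵)²⁹ = t, (t⁵)³⁰ = t⁶, (t⁵)³¹ = t¹¹, (t⁵)³² = t¹⁶, (t⁵)³³ = t²¹, (t⁵)³⁴ = t²⁶, (t⁵)³⁵ = t³¹, (t⁵)³⁶ = e.
So |⟨t⁵⟩| = ord(t⁵) = 36. With |G| = 36, by Lagrange [G : ⟨t⁵⟩] = 36/36 = 1.

Answer: 1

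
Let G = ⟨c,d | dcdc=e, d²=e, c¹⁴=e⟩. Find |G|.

Enumerate words in the generators, reducing via the relations: the distinct elements are
  {c, d, e, cd, c², c³, c⁴, c⁵, c⁶, c⁷, c⁸, c⁹, c²d, c³d, c¹², c¹³, c¹¹, c¹⁰, c⁴d, c⁵d, c⁶d, c⁷d, c⁸d, c⁹d, c¹²d, c¹³d, c¹¹d, c¹⁰d}.
No further products give new elements, so |G| = 28.

Answer: 28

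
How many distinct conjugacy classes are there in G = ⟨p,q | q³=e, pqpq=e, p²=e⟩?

The conjugacy classes (representative and size) are:
  [e] (size 1), [pq²] (size 3), [q²] (size 2).
Class equation: 1 + 3 + 2 = 6 = |G|. So G has 3 conjugacy classes.

Answer: 3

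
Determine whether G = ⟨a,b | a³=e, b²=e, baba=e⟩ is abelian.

a·b = ab but b·a = a²b, so a·b ≠ b·a and G is not abelian.

Answer: No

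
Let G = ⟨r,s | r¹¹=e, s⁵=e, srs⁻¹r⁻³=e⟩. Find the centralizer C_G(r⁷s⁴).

⟨r⁷s⁴⟩ ⊆ C_G(r⁷s⁴) since powers of r⁷s⁴ commute with r⁷s⁴; so |C_G(r⁷s⁴)| ≥ |⟨r⁷s⁴⟩| = 5.
By orbit–stabilizer, |C_G(r⁷s⁴)| = |G| / |conj. class of r⁷s⁴| = 55 / 11 = 5.
The 5 elements commuting with r⁷s⁴ are {e, rs, r²s³, r⁴s², r⁷s⁴}.

Answer: {e, rs, r²s³, r⁴s², r⁷s⁴}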